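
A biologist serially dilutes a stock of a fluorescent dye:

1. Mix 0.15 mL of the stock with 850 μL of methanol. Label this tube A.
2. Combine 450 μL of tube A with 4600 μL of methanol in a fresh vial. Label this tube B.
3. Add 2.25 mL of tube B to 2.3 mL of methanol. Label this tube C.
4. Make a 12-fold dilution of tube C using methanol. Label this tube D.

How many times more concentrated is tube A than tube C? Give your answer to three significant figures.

Step 1: 0.15 mL + 850 μL = 1 mL total → factor 1/0.15 = 6.6667
Step 2: 450 μL + 4600 μL = 5050 μL total → factor 5050/450 = 11.222
Step 3: 2.25 mL + 2.3 mL = 4.55 mL total → factor 4.55/2.25 = 2.0222
Dilution factor to tube A = 6.6667; to tube C = 151.29
[tube A]/[tube C] = (factor to tube C)/(factor to tube A) = 151.29/6.6667 = 22.7

22.7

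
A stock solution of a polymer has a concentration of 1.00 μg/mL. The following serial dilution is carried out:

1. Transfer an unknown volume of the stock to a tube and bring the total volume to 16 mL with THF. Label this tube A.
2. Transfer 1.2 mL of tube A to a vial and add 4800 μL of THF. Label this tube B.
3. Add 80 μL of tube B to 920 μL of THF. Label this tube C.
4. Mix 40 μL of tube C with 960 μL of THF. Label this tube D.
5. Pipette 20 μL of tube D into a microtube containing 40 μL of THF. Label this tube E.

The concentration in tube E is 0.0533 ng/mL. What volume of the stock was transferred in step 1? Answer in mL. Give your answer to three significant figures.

Step 1: v brought to 16 mL → factor = 16 mL/v
Step 2: 1.2 mL + 4800 μL = 6 mL total → factor 6/1.2 = 5
Step 3: 80 μL + 920 μL = 1000 μL total → factor 1000/80 = 12.5
Step 4: 40 μL + 960 μL = 1000 μL total → factor 1000/40 = 25
Step 5: 20 μL + 40 μL = 60 μL total → factor 60/20 = 3
Product of known-step factors = 4687.5
Overall factor = 1.00 μg/mL / (0.0533 ng/mL) = 18762
Step-1 factor = 18762 / 4687.5 = 4.0025
v = 16 mL / 4.0025 = 4.00 mL

4.00 mL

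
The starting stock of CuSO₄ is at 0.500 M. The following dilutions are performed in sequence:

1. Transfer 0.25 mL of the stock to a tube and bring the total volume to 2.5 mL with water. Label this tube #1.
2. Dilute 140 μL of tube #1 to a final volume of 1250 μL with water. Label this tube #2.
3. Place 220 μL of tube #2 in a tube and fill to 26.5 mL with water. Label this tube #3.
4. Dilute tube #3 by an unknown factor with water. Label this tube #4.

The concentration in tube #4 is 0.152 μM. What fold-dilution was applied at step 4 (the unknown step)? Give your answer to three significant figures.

Step 1: 0.25 mL brought to 2.5 mL → factor 2.5/0.25 = 10
Step 2: 140 μL brought to 1250 μL → factor 1250/140 = 8.9286
Step 3: 220 μL brought to 26.5 mL → factor 26500/220 = 120.45
Step 4: unknown factor x
Product of known-step factors = 10755
Overall factor = 0.500 M / (0.152 μM) = 3.2895 × 10^6
x = 3.2895 × 10^6 / 10755 = 306

306-fold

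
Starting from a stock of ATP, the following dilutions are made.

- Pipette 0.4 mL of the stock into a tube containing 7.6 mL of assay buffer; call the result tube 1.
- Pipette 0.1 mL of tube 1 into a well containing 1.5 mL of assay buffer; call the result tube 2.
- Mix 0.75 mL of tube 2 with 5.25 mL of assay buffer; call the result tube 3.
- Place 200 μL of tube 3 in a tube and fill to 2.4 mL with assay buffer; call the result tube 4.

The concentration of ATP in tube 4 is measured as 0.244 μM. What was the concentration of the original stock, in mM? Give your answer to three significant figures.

Step 1: 0.4 mL + 7.6 mL = 8 mL total → factor 8/0.4 = 20
Step 2: 0.1 mL + 1.5 mL = 1.6 mL total → factor 1.6/0.1 = 16
Step 3: 0.75 mL + 5.25 mL = 6 mL total → factor 6/0.75 = 8
Step 4: 200 μL brought to 2.4 mL → factor 2400/200 = 12
Overall dilution factor = 20 × 16 × 8 × 12 = 30720
Stock = 0.244 μM × 30720 = 7496 μM = 7.50 mM

7.50 mM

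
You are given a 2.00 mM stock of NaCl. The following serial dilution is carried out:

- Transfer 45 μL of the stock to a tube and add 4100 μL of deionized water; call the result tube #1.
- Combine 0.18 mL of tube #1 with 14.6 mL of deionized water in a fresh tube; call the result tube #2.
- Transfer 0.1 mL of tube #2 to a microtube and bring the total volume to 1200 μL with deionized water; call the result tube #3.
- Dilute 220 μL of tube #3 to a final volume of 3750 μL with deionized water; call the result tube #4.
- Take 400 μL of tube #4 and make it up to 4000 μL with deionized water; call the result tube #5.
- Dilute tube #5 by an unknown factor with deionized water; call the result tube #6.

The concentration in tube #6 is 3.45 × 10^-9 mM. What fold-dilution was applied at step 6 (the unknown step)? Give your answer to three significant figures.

37.5-fold

Step 1: 45 μL + 4100 μL = 4145 μL total → factor 4145/45 = 92.111
Step 2: 0.18 mL + 14.6 mL = 14.78 mL total → factor 14.78/0.18 = 82.111
Step 3: 0.1 mL brought to 1200 μL → factor 1.2/0.1 = 12
Step 4: 220 μL brought to 3750 μL → factor 3750/220 = 17.045
Step 5: 400 μL brought to 4000 μL → factor 4000/400 = 10
Step 6: unknown factor x
Product of known-step factors = 1.547 × 10^7
Overall factor = 2.00 mM / (3.45 × 10^-9 mM) = 5.7971 × 10^8
x = 5.7971 × 10^8 / 1.547 × 10^7 = 37.5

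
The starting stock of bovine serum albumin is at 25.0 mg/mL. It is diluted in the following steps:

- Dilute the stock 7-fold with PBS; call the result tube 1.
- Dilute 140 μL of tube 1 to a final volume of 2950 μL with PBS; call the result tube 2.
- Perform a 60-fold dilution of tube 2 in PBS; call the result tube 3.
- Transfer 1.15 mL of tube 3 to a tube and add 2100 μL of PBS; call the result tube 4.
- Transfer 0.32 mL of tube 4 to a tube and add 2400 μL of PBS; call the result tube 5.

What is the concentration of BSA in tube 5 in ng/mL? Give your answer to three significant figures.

Step 1: 7-fold → factor 7
Step 2: 140 μL brought to 2950 μL → factor 2950/140 = 21.071
Step 3: 60-fold → factor 60
Step 4: 1.15 mL + 2100 μL = 3.25 mL total → factor 3.25/1.15 = 2.8261
Step 5: 0.32 mL + 2400 μL = 2.72 mL total → factor 2.72/0.32 = 8.5
Overall dilution factor = 7 × 21.071 × 60 × 2.8261 × 8.5 = 2.1259 × 10^5
Final = 25.0 mg/mL / 2.1259 × 10^5 = 0.0001176 mg/mL = 118 ng/mL

118 ng/mL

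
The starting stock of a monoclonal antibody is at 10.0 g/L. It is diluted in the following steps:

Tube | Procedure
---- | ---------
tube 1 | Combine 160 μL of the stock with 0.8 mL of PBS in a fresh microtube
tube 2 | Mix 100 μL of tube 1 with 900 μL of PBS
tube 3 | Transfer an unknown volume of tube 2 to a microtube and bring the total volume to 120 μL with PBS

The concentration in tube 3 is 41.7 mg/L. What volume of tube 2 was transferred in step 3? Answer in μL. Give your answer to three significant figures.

30.0 μL

Step 1: 160 μL + 0.8 mL = 960 μL total → factor 960/160 = 6
Step 2: 100 μL + 900 μL = 1000 μL total → factor 1000/100 = 10
Step 3: v brought to 120 μL → factor = 120 μL/v
Product of known-step factors = 60
Overall factor = 10.0 g/L / (41.7 mg/L) = 239.81
Step-3 factor = 239.81 / 60 = 3.9968
v = 120 μL / 3.9968 = 30.0 μL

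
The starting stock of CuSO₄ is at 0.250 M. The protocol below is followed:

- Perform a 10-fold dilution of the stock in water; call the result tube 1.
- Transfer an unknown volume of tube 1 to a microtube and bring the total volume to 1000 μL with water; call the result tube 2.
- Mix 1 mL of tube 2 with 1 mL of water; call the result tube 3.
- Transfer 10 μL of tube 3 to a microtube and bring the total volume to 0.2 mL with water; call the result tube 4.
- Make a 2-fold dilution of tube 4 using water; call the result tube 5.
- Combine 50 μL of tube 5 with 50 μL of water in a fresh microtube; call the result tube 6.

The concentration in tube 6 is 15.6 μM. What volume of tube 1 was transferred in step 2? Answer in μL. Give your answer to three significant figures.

99.8 μL

Step 1: 10-fold → factor 10
Step 2: v brought to 1000 μL → factor = 1000 μL/v
Step 3: 1 mL + 1 mL = 2 mL total → factor 2/1 = 2
Step 4: 10 μL brought to 0.2 mL → factor 200/10 = 20
Step 5: 2-fold → factor 2
Step 6: 50 μL + 50 μL = 100 μL total → factor 100/50 = 2
Product of known-step factors = 1600
Overall factor = 0.250 M / (15.6 μM) = 16026
Step-2 factor = 16026 / 1600 = 10.016
v = 1000 μL / 10.016 = 99.8 μL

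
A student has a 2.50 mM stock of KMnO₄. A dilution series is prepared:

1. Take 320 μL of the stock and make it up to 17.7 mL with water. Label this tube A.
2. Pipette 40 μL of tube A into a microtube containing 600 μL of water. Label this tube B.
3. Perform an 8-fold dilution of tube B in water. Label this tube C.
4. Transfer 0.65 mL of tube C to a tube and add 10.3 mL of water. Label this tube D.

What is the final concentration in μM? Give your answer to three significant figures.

Step 1: 320 μL brought to 17.7 mL → factor 17700/320 = 55.312
Step 2: 40 μL + 600 μL = 640 μL total → factor 640/40 = 16
Step 3: 8-fold → factor 8
Step 4: 0.65 mL + 10.3 mL = 10.95 mL total → factor 10.95/0.65 = 16.846
Overall dilution factor = 55.312 × 16 × 8 × 16.846 = 1.1927 × 10^5
Final = 2.50 mM / 1.1927 × 10^5 = 2.096 × 10^-5 mM = 0.0210 μM

0.0210 μM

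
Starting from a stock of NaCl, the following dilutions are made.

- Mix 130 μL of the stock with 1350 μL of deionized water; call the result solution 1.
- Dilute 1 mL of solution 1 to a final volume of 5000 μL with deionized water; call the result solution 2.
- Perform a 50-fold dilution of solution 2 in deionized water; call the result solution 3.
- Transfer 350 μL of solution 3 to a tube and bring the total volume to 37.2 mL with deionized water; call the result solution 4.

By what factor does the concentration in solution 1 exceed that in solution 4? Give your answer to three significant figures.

Step 1: 130 μL + 1350 μL = 1480 μL total → factor 1480/130 = 11.385
Step 2: 1 mL brought to 5000 μL → factor 5/1 = 5
Step 3: 50-fold → factor 50
Step 4: 350 μL brought to 37.2 mL → factor 37200/350 = 106.29
Dilution factor to solution 1 = 11.385; to solution 4 = 3.0251 × 10^5
[solution 1]/[solution 4] = (factor to solution 4)/(factor to solution 1) = 3.0251 × 10^5/11.385 = 2.66 × 10^4

2.66 × 10^4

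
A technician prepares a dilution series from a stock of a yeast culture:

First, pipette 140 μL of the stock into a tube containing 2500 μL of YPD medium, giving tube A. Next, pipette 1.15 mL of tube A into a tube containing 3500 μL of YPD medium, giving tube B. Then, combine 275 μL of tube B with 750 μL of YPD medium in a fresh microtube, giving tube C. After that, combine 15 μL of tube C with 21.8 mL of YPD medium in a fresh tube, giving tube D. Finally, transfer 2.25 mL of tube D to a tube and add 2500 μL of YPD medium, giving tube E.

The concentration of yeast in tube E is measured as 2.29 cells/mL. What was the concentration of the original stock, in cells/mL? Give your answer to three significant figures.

2.00 × 10^6 cells/mL

Step 1: 140 μL + 2500 μL = 2640 μL total → factor 2640/140 = 18.857
Step 2: 1.15 mL + 3500 μL = 4.65 mL total → factor 4.65/1.15 = 4.0435
Step 3: 275 μL + 750 μL = 1025 μL total → factor 1025/275 = 3.7273
Step 4: 15 μL + 21.8 mL = 21815 μL total → factor 21815/15 = 1454.3
Step 5: 2.25 mL + 2500 μL = 4.75 mL total → factor 4.75/2.25 = 2.1111
Overall dilution factor = 18.857 × 4.0435 × 3.7273 × 1454.3 × 2.1111 = 8.7256 × 10^5
Stock = 2.29 cells/mL × 8.7256 × 10^5 = 2.00 × 10^6 cells/mL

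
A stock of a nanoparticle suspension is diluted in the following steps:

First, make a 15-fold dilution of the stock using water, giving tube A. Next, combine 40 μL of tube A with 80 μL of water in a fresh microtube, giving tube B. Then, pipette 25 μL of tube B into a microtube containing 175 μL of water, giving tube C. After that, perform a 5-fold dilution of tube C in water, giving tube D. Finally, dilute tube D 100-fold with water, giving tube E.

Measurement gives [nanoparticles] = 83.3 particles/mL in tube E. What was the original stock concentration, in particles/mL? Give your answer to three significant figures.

Step 1: 15-fold → factor 15
Step 2: 40 μL + 80 μL = 120 μL total → factor 120/40 = 3
Step 3: 25 μL + 175 μL = 200 μL total → factor 200/25 = 8
Step 4: 5-fold → factor 5
Step 5: 100-fold → factor 100
Overall dilution factor = 15 × 3 × 8 × 5 × 100 = 1.8 × 10^5
Stock = 83.3 particles/mL × 1.8 × 10^5 = 1.50 × 10^7 particles/mL

1.50 × 10^7 particles/mL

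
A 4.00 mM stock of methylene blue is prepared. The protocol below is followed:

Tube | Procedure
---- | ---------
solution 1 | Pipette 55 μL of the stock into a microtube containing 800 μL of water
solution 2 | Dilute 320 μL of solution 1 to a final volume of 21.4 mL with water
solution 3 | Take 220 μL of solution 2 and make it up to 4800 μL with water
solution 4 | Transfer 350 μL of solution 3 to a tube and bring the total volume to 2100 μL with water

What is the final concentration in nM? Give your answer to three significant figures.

29.4 nM

Step 1: 55 μL + 800 μL = 855 μL total → factor 855/55 = 15.545
Step 2: 320 μL brought to 21.4 mL → factor 21400/320 = 66.875
Step 3: 220 μL brought to 4800 μL → factor 4800/220 = 21.818
Step 4: 350 μL brought to 2100 μL → factor 2100/350 = 6
Overall dilution factor = 15.545 × 66.875 × 21.818 × 6 = 1.3609 × 10^5
Final = 4.00 mM / 1.3609 × 10^5 = 2.939 × 10^-5 mM = 29.4 nM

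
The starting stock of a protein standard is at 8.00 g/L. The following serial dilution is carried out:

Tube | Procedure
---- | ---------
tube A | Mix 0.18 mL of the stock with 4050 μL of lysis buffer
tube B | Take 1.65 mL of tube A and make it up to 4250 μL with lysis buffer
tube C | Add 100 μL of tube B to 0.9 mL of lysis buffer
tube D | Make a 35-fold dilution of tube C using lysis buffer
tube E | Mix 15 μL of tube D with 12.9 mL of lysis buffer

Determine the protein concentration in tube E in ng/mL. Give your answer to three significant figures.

Step 1: 0.18 mL + 4050 μL = 4.23 mL total → factor 4.23/0.18 = 23.5
Step 2: 1.65 mL brought to 4250 μL → factor 4.25/1.65 = 2.5758
Step 3: 100 μL + 0.9 mL = 1000 μL total → factor 1000/100 = 10
Step 4: 35-fold → factor 35
Step 5: 15 μL + 12.9 mL = 12915 μL total → factor 12915/15 = 861
Overall dilution factor = 23.5 × 2.5758 × 10 × 35 × 861 = 1.8241 × 10^7
Final = 8.00 g/L / 1.8241 × 10^7 = 4.386 × 10^-7 g/L = 0.439 ng/mL

0.439 ng/mL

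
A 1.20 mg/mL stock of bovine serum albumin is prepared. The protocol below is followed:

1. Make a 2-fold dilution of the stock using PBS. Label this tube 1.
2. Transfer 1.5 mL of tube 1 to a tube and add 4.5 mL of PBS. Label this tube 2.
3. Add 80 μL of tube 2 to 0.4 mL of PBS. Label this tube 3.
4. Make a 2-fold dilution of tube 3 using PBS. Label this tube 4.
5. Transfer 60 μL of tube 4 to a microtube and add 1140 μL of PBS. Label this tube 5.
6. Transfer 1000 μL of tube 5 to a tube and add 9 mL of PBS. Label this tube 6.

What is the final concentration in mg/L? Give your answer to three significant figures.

Step 1: 2-fold → factor 2
Step 2: 1.5 mL + 4.5 mL = 6 mL total → factor 6/1.5 = 4
Step 3: 80 μL + 0.4 mL = 480 μL total → factor 480/80 = 6
Step 4: 2-fold → factor 2
Step 5: 60 μL + 1140 μL = 1200 μL total → factor 1200/60 = 20
Step 6: 1000 μL + 9 mL = 10000 μL total → factor 10000/1000 = 10
Overall dilution factor = 2 × 4 × 6 × 2 × 20 × 10 = 19200
Final = 1.20 mg/mL / 19200 = 6.250 × 10^-5 mg/mL = 0.0625 mg/L

0.0625 mg/L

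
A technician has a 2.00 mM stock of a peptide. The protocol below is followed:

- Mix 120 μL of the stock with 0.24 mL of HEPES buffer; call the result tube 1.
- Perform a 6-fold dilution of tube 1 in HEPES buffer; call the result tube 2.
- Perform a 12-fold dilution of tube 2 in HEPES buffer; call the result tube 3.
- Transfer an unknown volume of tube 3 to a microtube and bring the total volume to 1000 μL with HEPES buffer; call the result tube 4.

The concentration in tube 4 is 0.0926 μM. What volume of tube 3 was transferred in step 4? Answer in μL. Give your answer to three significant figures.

Step 1: 120 μL + 0.24 mL = 360 μL total → factor 360/120 = 3
Step 2: 6-fold → factor 6
Step 3: 12-fold → factor 12
Step 4: v brought to 1000 μL → factor = 1000 μL/v
Product of known-step factors = 216
Overall factor = 2.00 mM / (0.0926 μM) = 21598
Step-4 factor = 21598 / 216 = 99.992
v = 1000 μL / 99.992 = 10.0 μL

10.0 μL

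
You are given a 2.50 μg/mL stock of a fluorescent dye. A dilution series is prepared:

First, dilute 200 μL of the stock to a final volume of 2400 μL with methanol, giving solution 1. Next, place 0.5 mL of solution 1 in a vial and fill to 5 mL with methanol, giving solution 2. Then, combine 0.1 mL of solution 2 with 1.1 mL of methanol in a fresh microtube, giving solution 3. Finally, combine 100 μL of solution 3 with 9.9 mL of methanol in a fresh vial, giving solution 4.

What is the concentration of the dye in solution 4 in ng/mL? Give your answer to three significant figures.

0.0174 ng/mL

Step 1: 200 μL brought to 2400 μL → factor 2400/200 = 12
Step 2: 0.5 mL brought to 5 mL → factor 5/0.5 = 10
Step 3: 0.1 mL + 1.1 mL = 1.2 mL total → factor 1.2/0.1 = 12
Step 4: 100 μL + 9.9 mL = 10000 μL total → factor 10000/100 = 100
Overall dilution factor = 12 × 10 × 12 × 100 = 1.44 × 10^5
Final = 2.50 μg/mL / 1.44 × 10^5 = 1.736 × 10^-5 μg/mL = 0.0174 ng/mL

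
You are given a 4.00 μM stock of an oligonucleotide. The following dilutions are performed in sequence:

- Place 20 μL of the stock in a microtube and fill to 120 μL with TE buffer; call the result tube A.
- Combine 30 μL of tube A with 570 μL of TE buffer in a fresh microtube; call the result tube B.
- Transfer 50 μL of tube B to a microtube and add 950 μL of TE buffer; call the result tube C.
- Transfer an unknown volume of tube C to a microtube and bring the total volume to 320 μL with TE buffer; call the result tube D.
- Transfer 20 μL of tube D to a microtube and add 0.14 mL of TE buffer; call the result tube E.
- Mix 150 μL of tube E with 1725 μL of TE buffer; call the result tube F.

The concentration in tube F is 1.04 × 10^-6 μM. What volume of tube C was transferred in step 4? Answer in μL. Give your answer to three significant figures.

Step 1: 20 μL brought to 120 μL → factor 120/20 = 6
Step 2: 30 μL + 570 μL = 600 μL total → factor 600/30 = 20
Step 3: 50 μL + 950 μL = 1000 μL total → factor 1000/50 = 20
Step 4: v brought to 320 μL → factor = 320 μL/v
Step 5: 20 μL + 0.14 mL = 160 μL total → factor 160/20 = 8
Step 6: 150 μL + 1725 μL = 1875 μL total → factor 1875/150 = 12.5
Product of known-step factors = 2.4 × 10^5
Overall factor = 4.00 μM / (1.04 × 10^-6 μM) = 3.8462 × 10^6
Step-4 factor = 3.8462 × 10^6 / 2.4 × 10^5 = 16.026
v = 320 μL / 16.026 = 20.0 μL

20.0 μL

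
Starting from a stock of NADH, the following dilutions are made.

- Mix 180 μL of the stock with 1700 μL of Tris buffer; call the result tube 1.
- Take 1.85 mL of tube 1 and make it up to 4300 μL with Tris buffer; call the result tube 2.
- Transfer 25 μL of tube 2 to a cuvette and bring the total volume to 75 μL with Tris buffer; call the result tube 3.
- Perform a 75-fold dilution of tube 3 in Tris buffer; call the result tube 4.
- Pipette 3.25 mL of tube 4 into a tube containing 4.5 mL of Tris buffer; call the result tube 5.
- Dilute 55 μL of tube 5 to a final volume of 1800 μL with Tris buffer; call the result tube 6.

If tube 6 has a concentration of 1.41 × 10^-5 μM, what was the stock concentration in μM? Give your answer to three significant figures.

6.01 μM

Step 1: 180 μL + 1700 μL = 1880 μL total → factor 1880/180 = 10.444
Step 2: 1.85 mL brought to 4300 μL → factor 4.3/1.85 = 2.3243
Step 3: 25 μL brought to 75 μL → factor 75/25 = 3
Step 4: 75-fold → factor 75
Step 5: 3.25 mL + 4.5 mL = 7.75 mL total → factor 7.75/3.25 = 2.3846
Step 6: 55 μL brought to 1800 μL → factor 1800/55 = 32.727
Overall dilution factor = 10.444 × 2.3243 × 3 × 75 × 2.3846 × 32.727 = 4.2628 × 10^5
Stock = 1.41 × 10^-5 μM × 4.2628 × 10^5 = 6.01 μM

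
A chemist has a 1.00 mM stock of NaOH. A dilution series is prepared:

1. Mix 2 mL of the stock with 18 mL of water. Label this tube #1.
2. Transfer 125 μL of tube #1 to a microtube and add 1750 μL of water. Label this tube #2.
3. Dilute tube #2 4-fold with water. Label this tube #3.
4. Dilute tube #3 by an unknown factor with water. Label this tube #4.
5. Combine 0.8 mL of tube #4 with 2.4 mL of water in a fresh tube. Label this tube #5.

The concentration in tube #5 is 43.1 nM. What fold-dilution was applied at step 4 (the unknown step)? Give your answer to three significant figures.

Step 1: 2 mL + 18 mL = 20 mL total → factor 20/2 = 10
Step 2: 125 μL + 1750 μL = 1875 μL total → factor 1875/125 = 15
Step 3: 4-fold → factor 4
Step 4: unknown factor x
Step 5: 0.8 mL + 2.4 mL = 3.2 mL total → factor 3.2/0.8 = 4
Product of known-step factors = 2400
Overall factor = 1.00 mM / (43.1 nM) = 23202
x = 23202 / 2400 = 9.67

9.67-fold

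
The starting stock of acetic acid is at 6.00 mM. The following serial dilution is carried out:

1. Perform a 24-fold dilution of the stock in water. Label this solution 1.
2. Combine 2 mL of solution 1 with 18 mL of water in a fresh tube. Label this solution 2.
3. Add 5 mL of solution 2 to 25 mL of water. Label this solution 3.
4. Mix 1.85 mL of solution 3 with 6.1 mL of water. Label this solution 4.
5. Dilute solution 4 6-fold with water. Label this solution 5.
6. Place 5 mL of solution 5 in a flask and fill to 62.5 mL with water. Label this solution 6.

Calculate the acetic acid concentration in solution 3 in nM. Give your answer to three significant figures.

Step 1: 24-fold → factor 24
Step 2: 2 mL + 18 mL = 20 mL total → factor 20/2 = 10
Step 3: 5 mL + 25 mL = 30 mL total → factor 30/5 = 6
Dilution factor through solution 3 = 24 × 10 × 6 = 1440
[solution 3] = 6.00 mM / 1440 = 0.004167 mM = 4.17 × 10^3 nM

4.17 × 10^3 nM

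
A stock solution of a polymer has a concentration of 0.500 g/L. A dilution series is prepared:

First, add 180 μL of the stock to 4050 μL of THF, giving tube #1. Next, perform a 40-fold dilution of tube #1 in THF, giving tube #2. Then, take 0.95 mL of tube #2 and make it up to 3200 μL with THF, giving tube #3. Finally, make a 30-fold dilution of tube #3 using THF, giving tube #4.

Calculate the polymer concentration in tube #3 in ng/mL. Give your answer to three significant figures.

Step 1: 180 μL + 4050 μL = 4230 μL total → factor 4230/180 = 23.5
Step 2: 40-fold → factor 40
Step 3: 0.95 mL brought to 3200 μL → factor 3.2/0.95 = 3.3684
Dilution factor through tube #3 = 23.5 × 40 × 3.3684 = 3166.3
[tube #3] = 0.500 g/L / 3166.3 = 0.0001579 g/L = 158 ng/mL

158 ng/mL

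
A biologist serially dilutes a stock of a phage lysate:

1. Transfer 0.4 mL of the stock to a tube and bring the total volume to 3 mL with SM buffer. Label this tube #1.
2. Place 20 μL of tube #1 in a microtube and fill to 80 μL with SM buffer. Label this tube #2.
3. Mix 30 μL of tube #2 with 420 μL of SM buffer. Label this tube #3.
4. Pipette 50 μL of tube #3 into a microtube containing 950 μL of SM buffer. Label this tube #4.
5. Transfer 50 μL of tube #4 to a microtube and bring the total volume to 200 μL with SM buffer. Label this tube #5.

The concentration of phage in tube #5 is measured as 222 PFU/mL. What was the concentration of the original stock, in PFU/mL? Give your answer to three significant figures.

7.99 × 10^6 PFU/mL

Step 1: 0.4 mL brought to 3 mL → factor 3/0.4 = 7.5
Step 2: 20 μL brought to 80 μL → factor 80/20 = 4
Step 3: 30 μL + 420 μL = 450 μL total → factor 450/30 = 15
Step 4: 50 μL + 950 μL = 1000 μL total → factor 1000/50 = 20
Step 5: 50 μL brought to 200 μL → factor 200/50 = 4
Overall dilution factor = 7.5 × 4 × 15 × 20 × 4 = 36000
Stock = 222 PFU/mL × 36000 = 7.99 × 10^6 PFU/mL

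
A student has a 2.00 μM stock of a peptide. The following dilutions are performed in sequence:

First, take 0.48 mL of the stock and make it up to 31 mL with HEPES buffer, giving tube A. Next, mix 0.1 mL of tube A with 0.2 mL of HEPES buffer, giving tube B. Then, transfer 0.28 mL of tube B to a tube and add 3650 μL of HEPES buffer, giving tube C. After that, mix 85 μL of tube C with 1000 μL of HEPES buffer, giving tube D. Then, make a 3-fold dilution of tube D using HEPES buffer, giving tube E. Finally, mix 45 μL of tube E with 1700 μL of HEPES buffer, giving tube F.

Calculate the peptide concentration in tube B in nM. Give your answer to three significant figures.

10.3 nM

Step 1: 0.48 mL brought to 31 mL → factor 31/0.48 = 64.583
Step 2: 0.1 mL + 0.2 mL = 0.3 mL total → factor 0.3/0.1 = 3
Dilution factor through tube B = 64.583 × 3 = 193.75
[tube B] = 2.00 μM / 193.75 = 0.01032 μM = 10.3 nM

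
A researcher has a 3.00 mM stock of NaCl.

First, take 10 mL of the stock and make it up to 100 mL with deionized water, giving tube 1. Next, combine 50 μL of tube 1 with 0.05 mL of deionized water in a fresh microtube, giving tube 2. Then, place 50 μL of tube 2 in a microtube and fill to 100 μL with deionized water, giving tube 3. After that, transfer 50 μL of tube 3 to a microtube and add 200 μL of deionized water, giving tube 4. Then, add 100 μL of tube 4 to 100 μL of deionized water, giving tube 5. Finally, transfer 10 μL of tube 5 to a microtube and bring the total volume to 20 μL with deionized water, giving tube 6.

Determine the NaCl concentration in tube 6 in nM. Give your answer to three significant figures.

3.75 × 10^3 nM

Step 1: 10 mL brought to 100 mL → factor 100/10 = 10
Step 2: 50 μL + 0.05 mL = 100 μL total → factor 100/50 = 2
Step 3: 50 μL brought to 100 μL → factor 100/50 = 2
Step 4: 50 μL + 200 μL = 250 μL total → factor 250/50 = 5
Step 5: 100 μL + 100 μL = 200 μL total → factor 200/100 = 2
Step 6: 10 μL brought to 20 μL → factor 20/10 = 2
Overall dilution factor = 10 × 2 × 2 × 5 × 2 × 2 = 800
Final = 3.00 mM / 800 = 0.003750 mM = 3.75 × 10^3 nM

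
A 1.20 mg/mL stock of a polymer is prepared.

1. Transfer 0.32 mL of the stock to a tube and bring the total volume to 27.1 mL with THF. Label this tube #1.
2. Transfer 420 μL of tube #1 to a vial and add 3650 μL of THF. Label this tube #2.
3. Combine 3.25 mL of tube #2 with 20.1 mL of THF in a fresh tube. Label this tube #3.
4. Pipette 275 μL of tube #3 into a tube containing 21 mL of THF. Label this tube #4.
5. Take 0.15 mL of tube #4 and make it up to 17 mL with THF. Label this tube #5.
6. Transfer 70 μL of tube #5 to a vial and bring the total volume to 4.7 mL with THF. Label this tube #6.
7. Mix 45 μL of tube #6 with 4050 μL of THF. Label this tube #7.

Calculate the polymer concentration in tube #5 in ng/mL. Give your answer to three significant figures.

0.0232 ng/mL

Step 1: 0.32 mL brought to 27.1 mL → factor 27.1/0.32 = 84.688
Step 2: 420 μL + 3650 μL = 4070 μL total → factor 4070/420 = 9.6905
Step 3: 3.25 mL + 20.1 mL = 23.35 mL total → factor 23.35/3.25 = 7.1846
Step 4: 275 μL + 21 mL = 21275 μL total → factor 21275/275 = 77.364
Step 5: 0.15 mL brought to 17 mL → factor 17/0.15 = 113.33
Dilution factor through tube #5 = 84.688 × 9.6905 × 7.1846 × 77.364 × 113.33 = 5.1697 × 10^7
[tube #5] = 1.20 mg/mL / 5.1697 × 10^7 = 2.321 × 10^-8 mg/mL = 0.0232 ng/mL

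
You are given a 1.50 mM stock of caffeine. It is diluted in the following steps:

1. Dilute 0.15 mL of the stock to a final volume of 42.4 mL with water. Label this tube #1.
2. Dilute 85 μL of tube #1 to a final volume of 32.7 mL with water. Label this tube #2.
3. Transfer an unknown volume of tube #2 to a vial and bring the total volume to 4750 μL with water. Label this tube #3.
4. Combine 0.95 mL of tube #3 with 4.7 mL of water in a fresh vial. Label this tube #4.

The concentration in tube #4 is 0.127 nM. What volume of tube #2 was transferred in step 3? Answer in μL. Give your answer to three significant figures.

Step 1: 0.15 mL brought to 42.4 mL → factor 42.4/0.15 = 282.67
Step 2: 85 μL brought to 32.7 mL → factor 32700/85 = 384.71
Step 3: v brought to 4750 μL → factor = 4750 μL/v
Step 4: 0.95 mL + 4.7 mL = 5.65 mL total → factor 5.65/0.95 = 5.9474
Product of known-step factors = 6.4674 × 10^5
Overall factor = 1.50 mM / (0.127 nM) = 1.1811 × 10^7
Step-3 factor = 1.1811 × 10^7 / 6.4674 × 10^5 = 18.262
v = 4750 μL / 18.262 = 260 μL

260 μL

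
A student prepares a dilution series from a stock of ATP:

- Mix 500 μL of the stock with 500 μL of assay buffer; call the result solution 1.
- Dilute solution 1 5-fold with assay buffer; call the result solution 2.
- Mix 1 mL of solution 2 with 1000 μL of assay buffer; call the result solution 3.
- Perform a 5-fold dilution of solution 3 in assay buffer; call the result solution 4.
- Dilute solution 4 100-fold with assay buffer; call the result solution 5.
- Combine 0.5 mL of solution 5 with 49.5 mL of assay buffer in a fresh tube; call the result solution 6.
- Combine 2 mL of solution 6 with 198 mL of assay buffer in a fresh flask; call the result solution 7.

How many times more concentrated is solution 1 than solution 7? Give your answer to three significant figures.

Step 1: 500 μL + 500 μL = 1000 μL total → factor 1000/500 = 2
Step 2: 5-fold → factor 5
Step 3: 1 mL + 1000 μL = 2 mL total → factor 2/1 = 2
Step 4: 5-fold → factor 5
Step 5: 100-fold → factor 100
Step 6: 0.5 mL + 49.5 mL = 50 mL total → factor 50/0.5 = 100
Step 7: 2 mL + 198 mL = 200 mL total → factor 200/2 = 100
Dilution factor to solution 1 = 2; to solution 7 = 1 × 10^8
[solution 1]/[solution 7] = (factor to solution 7)/(factor to solution 1) = 1 × 10^8/2 = 5.00 × 10^7

5.00 × 10^7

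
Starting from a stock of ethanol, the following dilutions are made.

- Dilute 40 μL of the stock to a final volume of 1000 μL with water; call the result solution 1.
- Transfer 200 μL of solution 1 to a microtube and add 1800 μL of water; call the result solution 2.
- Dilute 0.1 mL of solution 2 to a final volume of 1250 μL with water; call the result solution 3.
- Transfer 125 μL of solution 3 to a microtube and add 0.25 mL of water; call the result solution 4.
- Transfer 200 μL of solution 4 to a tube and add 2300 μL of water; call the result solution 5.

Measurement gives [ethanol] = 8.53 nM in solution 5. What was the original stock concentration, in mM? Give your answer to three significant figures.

1.00 mM

Step 1: 40 μL brought to 1000 μL → factor 1000/40 = 25
Step 2: 200 μL + 1800 μL = 2000 μL total → factor 2000/200 = 10
Step 3: 0.1 mL brought to 1250 μL → factor 1.25/0.1 = 12.5
Step 4: 125 μL + 0.25 mL = 375 μL total → factor 375/125 = 3
Step 5: 200 μL + 2300 μL = 2500 μL total → factor 2500/200 = 12.5
Overall dilution factor = 25 × 10 × 12.5 × 3 × 12.5 = 1.1719 × 10^5
Stock = 8.53 nM × 1.1719 × 10^5 = 9.996 × 10^5 nM = 1.00 mM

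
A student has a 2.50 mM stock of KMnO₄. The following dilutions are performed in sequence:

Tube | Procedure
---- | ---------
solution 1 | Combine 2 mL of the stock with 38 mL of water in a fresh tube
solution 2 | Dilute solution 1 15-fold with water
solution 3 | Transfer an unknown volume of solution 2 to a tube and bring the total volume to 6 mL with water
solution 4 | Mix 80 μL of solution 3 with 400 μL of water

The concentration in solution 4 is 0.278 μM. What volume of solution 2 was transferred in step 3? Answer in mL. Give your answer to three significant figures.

Step 1: 2 mL + 38 mL = 40 mL total → factor 40/2 = 20
Step 2: 15-fold → factor 15
Step 3: v brought to 6 mL → factor = 6 mL/v
Step 4: 80 μL + 400 μL = 480 μL total → factor 480/80 = 6
Product of known-step factors = 1800
Overall factor = 2.50 mM / (0.278 μM) = 8992.8
Step-3 factor = 8992.8 / 1800 = 4.996
v = 6 mL / 4.996 = 1.20 mL

1.20 mL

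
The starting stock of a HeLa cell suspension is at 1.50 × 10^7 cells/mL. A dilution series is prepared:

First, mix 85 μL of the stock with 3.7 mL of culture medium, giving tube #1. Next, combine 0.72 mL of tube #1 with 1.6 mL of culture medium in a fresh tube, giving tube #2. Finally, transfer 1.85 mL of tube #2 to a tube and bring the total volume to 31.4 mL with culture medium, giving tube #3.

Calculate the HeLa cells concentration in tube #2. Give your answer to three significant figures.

1.05 × 10^5 cells/mL

Step 1: 85 μL + 3.7 mL = 3785 μL total → factor 3785/85 = 44.529
Step 2: 0.72 mL + 1.6 mL = 2.32 mL total → factor 2.32/0.72 = 3.2222
Dilution factor through tube #2 = 44.529 × 3.2222 = 143.48
[tube #2] = 1.50 × 10^7 cells/mL / 143.48 = 1.05 × 10^5 cells/mL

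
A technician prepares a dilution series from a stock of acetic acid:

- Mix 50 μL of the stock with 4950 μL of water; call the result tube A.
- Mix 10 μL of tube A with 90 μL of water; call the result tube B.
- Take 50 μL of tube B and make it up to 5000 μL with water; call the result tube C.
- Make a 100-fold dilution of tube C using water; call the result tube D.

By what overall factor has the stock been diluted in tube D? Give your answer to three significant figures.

Step 1: 50 μL + 4950 μL = 5000 μL total → factor 5000/50 = 100
Step 2: 10 μL + 90 μL = 100 μL total → factor 100/10 = 10
Step 3: 50 μL brought to 5000 μL → factor 5000/50 = 100
Step 4: 100-fold → factor 100
Overall dilution factor = 100 × 10 × 100 × 100 = 1 × 10^7

1.00 × 10^7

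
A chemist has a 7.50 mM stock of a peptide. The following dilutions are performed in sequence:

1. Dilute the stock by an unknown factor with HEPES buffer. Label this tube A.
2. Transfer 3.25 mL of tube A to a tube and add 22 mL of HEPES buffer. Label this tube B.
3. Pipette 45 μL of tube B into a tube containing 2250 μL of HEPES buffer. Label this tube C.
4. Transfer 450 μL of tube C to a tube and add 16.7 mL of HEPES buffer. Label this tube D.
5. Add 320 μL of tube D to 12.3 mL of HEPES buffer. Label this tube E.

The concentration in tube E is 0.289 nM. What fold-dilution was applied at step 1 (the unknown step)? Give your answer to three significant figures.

43.6-fold

Step 1: unknown factor x
Step 2: 3.25 mL + 22 mL = 25.25 mL total → factor 25.25/3.25 = 7.7692
Step 3: 45 μL + 2250 μL = 2295 μL total → factor 2295/45 = 51
Step 4: 450 μL + 16.7 mL = 17150 μL total → factor 17150/450 = 38.111
Step 5: 320 μL + 12.3 mL = 12620 μL total → factor 12620/320 = 39.438
Product of known-step factors = 5.9554 × 10^5
Overall factor = 7.50 mM / (0.289 nM) = 2.5952 × 10^7
x = 2.5952 × 10^7 / 5.9554 × 10^5 = 43.6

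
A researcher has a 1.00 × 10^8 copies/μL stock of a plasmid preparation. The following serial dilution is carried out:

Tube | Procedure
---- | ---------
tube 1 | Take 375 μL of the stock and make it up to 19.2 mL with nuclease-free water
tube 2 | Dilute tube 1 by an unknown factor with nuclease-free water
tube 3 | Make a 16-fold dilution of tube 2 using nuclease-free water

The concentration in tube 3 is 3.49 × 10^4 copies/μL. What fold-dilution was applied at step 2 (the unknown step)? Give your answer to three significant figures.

3.50-fold

Step 1: 375 μL brought to 19.2 mL → factor 19200/375 = 51.2
Step 2: unknown factor x
Step 3: 16-fold → factor 16
Product of known-step factors = 819.2
Overall factor = 1.00 × 10^8 copies/μL / (3.49 × 10^4 copies/μL) = 2865.3
x = 2865.3 / 819.2 = 3.50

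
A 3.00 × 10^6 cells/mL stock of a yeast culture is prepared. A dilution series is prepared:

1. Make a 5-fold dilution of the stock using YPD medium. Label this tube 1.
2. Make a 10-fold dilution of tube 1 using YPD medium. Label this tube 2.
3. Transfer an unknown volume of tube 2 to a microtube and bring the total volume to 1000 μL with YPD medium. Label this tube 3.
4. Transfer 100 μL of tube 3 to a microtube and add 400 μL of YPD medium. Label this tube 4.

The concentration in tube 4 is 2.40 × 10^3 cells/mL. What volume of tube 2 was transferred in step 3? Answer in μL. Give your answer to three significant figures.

Step 1: 5-fold → factor 5
Step 2: 10-fold → factor 10
Step 3: v brought to 1000 μL → factor = 1000 μL/v
Step 4: 100 μL + 400 μL = 500 μL total → factor 500/100 = 5
Product of known-step factors = 250
Overall factor = 3.00 × 10^6 cells/mL / (2.40 × 10^3 cells/mL) = 1250
Step-3 factor = 1250 / 250 = 5
v = 1000 μL / 5 = 200 μL

200 μL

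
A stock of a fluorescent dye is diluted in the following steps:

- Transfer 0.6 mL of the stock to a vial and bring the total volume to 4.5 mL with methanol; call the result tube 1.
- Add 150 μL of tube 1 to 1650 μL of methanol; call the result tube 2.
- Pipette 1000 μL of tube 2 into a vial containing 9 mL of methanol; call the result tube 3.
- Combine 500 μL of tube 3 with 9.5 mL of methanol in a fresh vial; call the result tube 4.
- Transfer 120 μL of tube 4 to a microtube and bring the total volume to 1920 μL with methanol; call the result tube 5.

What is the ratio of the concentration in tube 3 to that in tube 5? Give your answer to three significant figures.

320

Step 1: 0.6 mL brought to 4.5 mL → factor 4.5/0.6 = 7.5
Step 2: 150 μL + 1650 μL = 1800 μL total → factor 1800/150 = 12
Step 3: 1000 μL + 9 mL = 10000 μL total → factor 10000/1000 = 10
Step 4: 500 μL + 9.5 mL = 10000 μL total → factor 10000/500 = 20
Step 5: 120 μL brought to 1920 μL → factor 1920/120 = 16
Dilution factor to tube 3 = 900; to tube 5 = 2.88 × 10^5
[tube 3]/[tube 5] = (factor to tube 5)/(factor to tube 3) = 2.88 × 10^5/900 = 320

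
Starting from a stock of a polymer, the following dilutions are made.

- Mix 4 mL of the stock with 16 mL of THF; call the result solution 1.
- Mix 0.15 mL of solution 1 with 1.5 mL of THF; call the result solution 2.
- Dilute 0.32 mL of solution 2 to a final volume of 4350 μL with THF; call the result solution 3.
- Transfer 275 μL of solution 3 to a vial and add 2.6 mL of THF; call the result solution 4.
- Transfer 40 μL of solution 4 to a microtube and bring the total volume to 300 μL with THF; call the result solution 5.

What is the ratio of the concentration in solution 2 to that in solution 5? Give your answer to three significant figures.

1.07 × 10^3

Step 1: 4 mL + 16 mL = 20 mL total → factor 20/4 = 5
Step 2: 0.15 mL + 1.5 mL = 1.65 mL total → factor 1.65/0.15 = 11
Step 3: 0.32 mL brought to 4350 μL → factor 4.35/0.32 = 13.594
Step 4: 275 μL + 2.6 mL = 2875 μL total → factor 2875/275 = 10.455
Step 5: 40 μL brought to 300 μL → factor 300/40 = 7.5
Dilution factor to solution 2 = 55; to solution 5 = 58623
[solution 2]/[solution 5] = (factor to solution 5)/(factor to solution 2) = 58623/55 = 1.07 × 10^3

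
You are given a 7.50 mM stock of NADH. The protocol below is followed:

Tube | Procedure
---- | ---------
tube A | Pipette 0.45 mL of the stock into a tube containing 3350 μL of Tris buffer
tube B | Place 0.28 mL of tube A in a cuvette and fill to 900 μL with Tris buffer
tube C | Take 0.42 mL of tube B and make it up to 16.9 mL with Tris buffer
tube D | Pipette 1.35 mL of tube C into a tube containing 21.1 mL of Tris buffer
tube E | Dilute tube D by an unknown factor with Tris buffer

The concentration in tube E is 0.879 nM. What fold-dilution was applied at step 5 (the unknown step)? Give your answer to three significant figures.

Step 1: 0.45 mL + 3350 μL = 3.8 mL total → factor 3.8/0.45 = 8.4444
Step 2: 0.28 mL brought to 900 μL → factor 0.9/0.28 = 3.2143
Step 3: 0.42 mL brought to 16.9 mL → factor 16.9/0.42 = 40.238
Step 4: 1.35 mL + 21.1 mL = 22.45 mL total → factor 22.45/1.35 = 16.63
Step 5: unknown factor x
Product of known-step factors = 18162
Overall factor = 7.50 mM / (0.879 nM) = 8.5324 × 10^6
x = 8.5324 × 10^6 / 18162 = 470

470-fold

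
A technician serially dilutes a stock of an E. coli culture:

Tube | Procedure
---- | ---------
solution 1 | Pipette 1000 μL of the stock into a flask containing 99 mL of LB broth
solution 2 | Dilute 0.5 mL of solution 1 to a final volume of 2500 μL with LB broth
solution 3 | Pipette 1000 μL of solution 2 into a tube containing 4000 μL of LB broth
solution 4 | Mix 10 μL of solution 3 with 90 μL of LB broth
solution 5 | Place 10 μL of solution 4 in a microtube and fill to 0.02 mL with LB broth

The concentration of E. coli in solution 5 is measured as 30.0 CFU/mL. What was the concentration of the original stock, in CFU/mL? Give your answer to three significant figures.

Step 1: 1000 μL + 99 mL = 1 × 10^5 μL total → factor 1 × 10^5/1000 = 100
Step 2: 0.5 mL brought to 2500 μL → factor 2.5/0.5 = 5
Step 3: 1000 μL + 4000 μL = 5000 μL total → factor 5000/1000 = 5
Step 4: 10 μL + 90 μL = 100 μL total → factor 100/10 = 10
Step 5: 10 μL brought to 0.02 mL → factor 20/10 = 2
Overall dilution factor = 100 × 5 × 5 × 10 × 2 = 50000
Stock = 30.0 CFU/mL × 50000 = 1.50 × 10^6 CFU/mL

1.50 × 10^6 CFU/mL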